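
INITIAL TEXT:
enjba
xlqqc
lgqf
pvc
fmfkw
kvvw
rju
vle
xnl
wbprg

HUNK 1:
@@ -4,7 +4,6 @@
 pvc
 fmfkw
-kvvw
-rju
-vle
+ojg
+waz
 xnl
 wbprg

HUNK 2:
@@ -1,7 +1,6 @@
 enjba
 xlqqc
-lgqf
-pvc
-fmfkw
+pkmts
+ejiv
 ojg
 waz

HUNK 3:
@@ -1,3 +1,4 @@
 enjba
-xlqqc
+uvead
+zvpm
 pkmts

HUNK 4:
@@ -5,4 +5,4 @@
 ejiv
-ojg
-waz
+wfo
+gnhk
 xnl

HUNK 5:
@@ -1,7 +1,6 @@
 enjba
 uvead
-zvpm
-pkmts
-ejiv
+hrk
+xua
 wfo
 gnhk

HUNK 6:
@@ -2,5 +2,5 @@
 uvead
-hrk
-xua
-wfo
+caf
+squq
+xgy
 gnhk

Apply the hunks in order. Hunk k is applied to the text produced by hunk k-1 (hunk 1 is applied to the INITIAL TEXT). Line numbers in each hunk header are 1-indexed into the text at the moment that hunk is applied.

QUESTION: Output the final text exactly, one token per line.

Answer: enjba
uvead
caf
squq
xgy
gnhk
xnl
wbprg

Derivation:
Hunk 1: at line 4 remove [kvvw,rju,vle] add [ojg,waz] -> 9 lines: enjba xlqqc lgqf pvc fmfkw ojg waz xnl wbprg
Hunk 2: at line 1 remove [lgqf,pvc,fmfkw] add [pkmts,ejiv] -> 8 lines: enjba xlqqc pkmts ejiv ojg waz xnl wbprg
Hunk 3: at line 1 remove [xlqqc] add [uvead,zvpm] -> 9 lines: enjba uvead zvpm pkmts ejiv ojg waz xnl wbprg
Hunk 4: at line 5 remove [ojg,waz] add [wfo,gnhk] -> 9 lines: enjba uvead zvpm pkmts ejiv wfo gnhk xnl wbprg
Hunk 5: at line 1 remove [zvpm,pkmts,ejiv] add [hrk,xua] -> 8 lines: enjba uvead hrk xua wfo gnhk xnl wbprg
Hunk 6: at line 2 remove [hrk,xua,wfo] add [caf,squq,xgy] -> 8 lines: enjba uvead caf squq xgy gnhk xnl wbprg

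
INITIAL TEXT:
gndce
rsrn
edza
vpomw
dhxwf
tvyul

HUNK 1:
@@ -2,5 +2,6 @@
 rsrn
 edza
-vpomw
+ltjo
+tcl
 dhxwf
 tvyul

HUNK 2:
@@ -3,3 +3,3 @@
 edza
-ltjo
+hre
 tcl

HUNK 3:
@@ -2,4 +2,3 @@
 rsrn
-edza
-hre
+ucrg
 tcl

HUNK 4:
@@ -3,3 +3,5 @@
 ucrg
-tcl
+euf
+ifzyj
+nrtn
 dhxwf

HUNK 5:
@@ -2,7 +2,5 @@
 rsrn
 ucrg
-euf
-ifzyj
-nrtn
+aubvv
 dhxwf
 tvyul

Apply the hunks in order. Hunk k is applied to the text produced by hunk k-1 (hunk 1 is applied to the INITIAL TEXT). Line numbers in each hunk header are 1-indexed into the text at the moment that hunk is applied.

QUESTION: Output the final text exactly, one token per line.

Answer: gndce
rsrn
ucrg
aubvv
dhxwf
tvyul

Derivation:
Hunk 1: at line 2 remove [vpomw] add [ltjo,tcl] -> 7 lines: gndce rsrn edza ltjo tcl dhxwf tvyul
Hunk 2: at line 3 remove [ltjo] add [hre] -> 7 lines: gndce rsrn edza hre tcl dhxwf tvyul
Hunk 3: at line 2 remove [edza,hre] add [ucrg] -> 6 lines: gndce rsrn ucrg tcl dhxwf tvyul
Hunk 4: at line 3 remove [tcl] add [euf,ifzyj,nrtn] -> 8 lines: gndce rsrn ucrg euf ifzyj nrtn dhxwf tvyul
Hunk 5: at line 2 remove [euf,ifzyj,nrtn] add [aubvv] -> 6 lines: gndce rsrn ucrg aubvv dhxwf tvyul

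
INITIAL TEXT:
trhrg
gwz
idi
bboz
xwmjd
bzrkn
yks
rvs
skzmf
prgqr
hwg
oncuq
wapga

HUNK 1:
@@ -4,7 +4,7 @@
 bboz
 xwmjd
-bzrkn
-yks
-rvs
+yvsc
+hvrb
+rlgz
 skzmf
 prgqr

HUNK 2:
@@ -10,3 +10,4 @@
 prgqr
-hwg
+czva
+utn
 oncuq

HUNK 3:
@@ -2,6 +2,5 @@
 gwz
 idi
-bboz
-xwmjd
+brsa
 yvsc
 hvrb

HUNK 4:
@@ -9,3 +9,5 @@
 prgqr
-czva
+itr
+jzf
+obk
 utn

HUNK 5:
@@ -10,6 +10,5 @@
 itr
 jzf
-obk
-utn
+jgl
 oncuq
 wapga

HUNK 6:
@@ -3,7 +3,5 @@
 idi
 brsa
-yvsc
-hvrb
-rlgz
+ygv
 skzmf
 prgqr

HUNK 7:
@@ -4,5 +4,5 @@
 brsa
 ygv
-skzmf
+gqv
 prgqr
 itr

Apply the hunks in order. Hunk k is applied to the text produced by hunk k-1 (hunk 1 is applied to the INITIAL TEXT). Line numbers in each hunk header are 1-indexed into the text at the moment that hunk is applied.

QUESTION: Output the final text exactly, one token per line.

Answer: trhrg
gwz
idi
brsa
ygv
gqv
prgqr
itr
jzf
jgl
oncuq
wapga

Derivation:
Hunk 1: at line 4 remove [bzrkn,yks,rvs] add [yvsc,hvrb,rlgz] -> 13 lines: trhrg gwz idi bboz xwmjd yvsc hvrb rlgz skzmf prgqr hwg oncuq wapga
Hunk 2: at line 10 remove [hwg] add [czva,utn] -> 14 lines: trhrg gwz idi bboz xwmjd yvsc hvrb rlgz skzmf prgqr czva utn oncuq wapga
Hunk 3: at line 2 remove [bboz,xwmjd] add [brsa] -> 13 lines: trhrg gwz idi brsa yvsc hvrb rlgz skzmf prgqr czva utn oncuq wapga
Hunk 4: at line 9 remove [czva] add [itr,jzf,obk] -> 15 lines: trhrg gwz idi brsa yvsc hvrb rlgz skzmf prgqr itr jzf obk utn oncuq wapga
Hunk 5: at line 10 remove [obk,utn] add [jgl] -> 14 lines: trhrg gwz idi brsa yvsc hvrb rlgz skzmf prgqr itr jzf jgl oncuq wapga
Hunk 6: at line 3 remove [yvsc,hvrb,rlgz] add [ygv] -> 12 lines: trhrg gwz idi brsa ygv skzmf prgqr itr jzf jgl oncuq wapga
Hunk 7: at line 4 remove [skzmf] add [gqv] -> 12 lines: trhrg gwz idi brsa ygv gqv prgqr itr jzf jgl oncuq wapga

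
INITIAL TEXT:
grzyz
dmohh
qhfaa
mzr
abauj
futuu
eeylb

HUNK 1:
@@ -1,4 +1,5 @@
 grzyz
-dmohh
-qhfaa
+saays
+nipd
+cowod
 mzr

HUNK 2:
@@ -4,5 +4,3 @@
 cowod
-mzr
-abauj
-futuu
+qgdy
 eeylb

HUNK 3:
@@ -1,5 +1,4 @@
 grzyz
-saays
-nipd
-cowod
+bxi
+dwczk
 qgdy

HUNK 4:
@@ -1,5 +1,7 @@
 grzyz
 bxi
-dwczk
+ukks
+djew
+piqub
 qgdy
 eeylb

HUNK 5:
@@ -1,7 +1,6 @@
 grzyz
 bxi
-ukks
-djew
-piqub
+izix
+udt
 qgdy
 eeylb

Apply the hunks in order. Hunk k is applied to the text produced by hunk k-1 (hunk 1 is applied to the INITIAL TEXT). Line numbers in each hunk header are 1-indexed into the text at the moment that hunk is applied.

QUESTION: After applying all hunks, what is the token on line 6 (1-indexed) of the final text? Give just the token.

Answer: eeylb

Derivation:
Hunk 1: at line 1 remove [dmohh,qhfaa] add [saays,nipd,cowod] -> 8 lines: grzyz saays nipd cowod mzr abauj futuu eeylb
Hunk 2: at line 4 remove [mzr,abauj,futuu] add [qgdy] -> 6 lines: grzyz saays nipd cowod qgdy eeylb
Hunk 3: at line 1 remove [saays,nipd,cowod] add [bxi,dwczk] -> 5 lines: grzyz bxi dwczk qgdy eeylb
Hunk 4: at line 1 remove [dwczk] add [ukks,djew,piqub] -> 7 lines: grzyz bxi ukks djew piqub qgdy eeylb
Hunk 5: at line 1 remove [ukks,djew,piqub] add [izix,udt] -> 6 lines: grzyz bxi izix udt qgdy eeylb
Final line 6: eeylb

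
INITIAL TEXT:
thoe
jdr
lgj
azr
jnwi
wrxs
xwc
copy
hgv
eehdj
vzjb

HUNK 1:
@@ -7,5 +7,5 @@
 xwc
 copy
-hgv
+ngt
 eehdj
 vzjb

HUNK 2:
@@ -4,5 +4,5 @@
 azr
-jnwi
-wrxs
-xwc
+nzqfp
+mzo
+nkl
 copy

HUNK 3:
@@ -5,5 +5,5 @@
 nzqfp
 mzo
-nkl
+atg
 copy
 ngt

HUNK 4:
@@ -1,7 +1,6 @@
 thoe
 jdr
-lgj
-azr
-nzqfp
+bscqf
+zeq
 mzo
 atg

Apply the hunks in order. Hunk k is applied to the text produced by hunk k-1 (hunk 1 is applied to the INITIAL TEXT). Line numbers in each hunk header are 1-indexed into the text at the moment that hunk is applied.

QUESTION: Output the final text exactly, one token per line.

Hunk 1: at line 7 remove [hgv] add [ngt] -> 11 lines: thoe jdr lgj azr jnwi wrxs xwc copy ngt eehdj vzjb
Hunk 2: at line 4 remove [jnwi,wrxs,xwc] add [nzqfp,mzo,nkl] -> 11 lines: thoe jdr lgj azr nzqfp mzo nkl copy ngt eehdj vzjb
Hunk 3: at line 5 remove [nkl] add [atg] -> 11 lines: thoe jdr lgj azr nzqfp mzo atg copy ngt eehdj vzjb
Hunk 4: at line 1 remove [lgj,azr,nzqfp] add [bscqf,zeq] -> 10 lines: thoe jdr bscqf zeq mzo atg copy ngt eehdj vzjb

Answer: thoe
jdr
bscqf
zeq
mzo
atg
copy
ngt
eehdj
vzjb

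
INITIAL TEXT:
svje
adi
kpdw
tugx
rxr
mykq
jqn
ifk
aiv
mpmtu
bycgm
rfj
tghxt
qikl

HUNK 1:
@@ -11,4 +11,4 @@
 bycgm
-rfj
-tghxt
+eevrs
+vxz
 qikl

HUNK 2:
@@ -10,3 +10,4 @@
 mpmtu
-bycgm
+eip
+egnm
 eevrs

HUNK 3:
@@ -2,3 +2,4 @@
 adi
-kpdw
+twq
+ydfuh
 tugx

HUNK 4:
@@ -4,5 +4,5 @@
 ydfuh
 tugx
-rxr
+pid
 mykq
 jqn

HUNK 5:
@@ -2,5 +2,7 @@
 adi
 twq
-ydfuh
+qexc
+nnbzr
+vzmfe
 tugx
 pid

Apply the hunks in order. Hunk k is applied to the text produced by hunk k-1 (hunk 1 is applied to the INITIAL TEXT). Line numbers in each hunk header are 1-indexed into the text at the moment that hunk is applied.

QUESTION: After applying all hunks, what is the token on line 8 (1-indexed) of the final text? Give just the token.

Hunk 1: at line 11 remove [rfj,tghxt] add [eevrs,vxz] -> 14 lines: svje adi kpdw tugx rxr mykq jqn ifk aiv mpmtu bycgm eevrs vxz qikl
Hunk 2: at line 10 remove [bycgm] add [eip,egnm] -> 15 lines: svje adi kpdw tugx rxr mykq jqn ifk aiv mpmtu eip egnm eevrs vxz qikl
Hunk 3: at line 2 remove [kpdw] add [twq,ydfuh] -> 16 lines: svje adi twq ydfuh tugx rxr mykq jqn ifk aiv mpmtu eip egnm eevrs vxz qikl
Hunk 4: at line 4 remove [rxr] add [pid] -> 16 lines: svje adi twq ydfuh tugx pid mykq jqn ifk aiv mpmtu eip egnm eevrs vxz qikl
Hunk 5: at line 2 remove [ydfuh] add [qexc,nnbzr,vzmfe] -> 18 lines: svje adi twq qexc nnbzr vzmfe tugx pid mykq jqn ifk aiv mpmtu eip egnm eevrs vxz qikl
Final line 8: pid

Answer: pid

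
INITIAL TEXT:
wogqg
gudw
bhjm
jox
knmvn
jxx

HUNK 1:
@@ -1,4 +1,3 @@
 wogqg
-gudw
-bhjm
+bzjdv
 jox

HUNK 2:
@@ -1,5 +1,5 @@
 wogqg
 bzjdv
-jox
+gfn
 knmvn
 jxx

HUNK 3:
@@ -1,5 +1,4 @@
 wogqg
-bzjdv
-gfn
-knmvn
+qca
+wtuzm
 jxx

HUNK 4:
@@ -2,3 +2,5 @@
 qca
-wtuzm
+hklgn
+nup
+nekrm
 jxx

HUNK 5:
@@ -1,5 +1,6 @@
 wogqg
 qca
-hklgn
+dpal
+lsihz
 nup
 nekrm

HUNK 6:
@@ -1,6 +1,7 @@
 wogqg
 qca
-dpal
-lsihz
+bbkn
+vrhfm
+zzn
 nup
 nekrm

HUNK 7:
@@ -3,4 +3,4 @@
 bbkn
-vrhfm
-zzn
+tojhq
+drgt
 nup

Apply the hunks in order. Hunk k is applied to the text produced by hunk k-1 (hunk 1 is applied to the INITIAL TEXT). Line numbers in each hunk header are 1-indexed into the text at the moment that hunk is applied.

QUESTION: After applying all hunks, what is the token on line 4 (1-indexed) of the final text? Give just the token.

Answer: tojhq

Derivation:
Hunk 1: at line 1 remove [gudw,bhjm] add [bzjdv] -> 5 lines: wogqg bzjdv jox knmvn jxx
Hunk 2: at line 1 remove [jox] add [gfn] -> 5 lines: wogqg bzjdv gfn knmvn jxx
Hunk 3: at line 1 remove [bzjdv,gfn,knmvn] add [qca,wtuzm] -> 4 lines: wogqg qca wtuzm jxx
Hunk 4: at line 2 remove [wtuzm] add [hklgn,nup,nekrm] -> 6 lines: wogqg qca hklgn nup nekrm jxx
Hunk 5: at line 1 remove [hklgn] add [dpal,lsihz] -> 7 lines: wogqg qca dpal lsihz nup nekrm jxx
Hunk 6: at line 1 remove [dpal,lsihz] add [bbkn,vrhfm,zzn] -> 8 lines: wogqg qca bbkn vrhfm zzn nup nekrm jxx
Hunk 7: at line 3 remove [vrhfm,zzn] add [tojhq,drgt] -> 8 lines: wogqg qca bbkn tojhq drgt nup nekrm jxx
Final line 4: tojhq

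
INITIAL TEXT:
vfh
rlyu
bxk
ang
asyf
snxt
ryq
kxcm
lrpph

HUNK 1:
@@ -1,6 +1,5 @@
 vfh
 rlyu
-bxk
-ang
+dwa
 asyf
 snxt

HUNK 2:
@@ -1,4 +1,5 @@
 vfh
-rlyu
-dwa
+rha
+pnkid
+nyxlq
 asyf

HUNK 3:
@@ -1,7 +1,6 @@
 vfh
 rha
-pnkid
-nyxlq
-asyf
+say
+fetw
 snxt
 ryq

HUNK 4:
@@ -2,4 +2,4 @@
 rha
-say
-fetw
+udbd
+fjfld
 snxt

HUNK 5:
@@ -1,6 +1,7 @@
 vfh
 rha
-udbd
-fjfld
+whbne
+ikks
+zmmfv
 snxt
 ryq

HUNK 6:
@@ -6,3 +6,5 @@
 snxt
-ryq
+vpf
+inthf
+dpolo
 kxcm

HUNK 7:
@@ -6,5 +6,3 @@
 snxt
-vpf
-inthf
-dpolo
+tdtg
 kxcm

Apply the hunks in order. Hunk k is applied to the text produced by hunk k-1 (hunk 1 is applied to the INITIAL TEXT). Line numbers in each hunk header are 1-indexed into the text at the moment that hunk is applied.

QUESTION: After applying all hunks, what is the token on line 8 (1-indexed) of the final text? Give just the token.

Hunk 1: at line 1 remove [bxk,ang] add [dwa] -> 8 lines: vfh rlyu dwa asyf snxt ryq kxcm lrpph
Hunk 2: at line 1 remove [rlyu,dwa] add [rha,pnkid,nyxlq] -> 9 lines: vfh rha pnkid nyxlq asyf snxt ryq kxcm lrpph
Hunk 3: at line 1 remove [pnkid,nyxlq,asyf] add [say,fetw] -> 8 lines: vfh rha say fetw snxt ryq kxcm lrpph
Hunk 4: at line 2 remove [say,fetw] add [udbd,fjfld] -> 8 lines: vfh rha udbd fjfld snxt ryq kxcm lrpph
Hunk 5: at line 1 remove [udbd,fjfld] add [whbne,ikks,zmmfv] -> 9 lines: vfh rha whbne ikks zmmfv snxt ryq kxcm lrpph
Hunk 6: at line 6 remove [ryq] add [vpf,inthf,dpolo] -> 11 lines: vfh rha whbne ikks zmmfv snxt vpf inthf dpolo kxcm lrpph
Hunk 7: at line 6 remove [vpf,inthf,dpolo] add [tdtg] -> 9 lines: vfh rha whbne ikks zmmfv snxt tdtg kxcm lrpph
Final line 8: kxcm

Answer: kxcm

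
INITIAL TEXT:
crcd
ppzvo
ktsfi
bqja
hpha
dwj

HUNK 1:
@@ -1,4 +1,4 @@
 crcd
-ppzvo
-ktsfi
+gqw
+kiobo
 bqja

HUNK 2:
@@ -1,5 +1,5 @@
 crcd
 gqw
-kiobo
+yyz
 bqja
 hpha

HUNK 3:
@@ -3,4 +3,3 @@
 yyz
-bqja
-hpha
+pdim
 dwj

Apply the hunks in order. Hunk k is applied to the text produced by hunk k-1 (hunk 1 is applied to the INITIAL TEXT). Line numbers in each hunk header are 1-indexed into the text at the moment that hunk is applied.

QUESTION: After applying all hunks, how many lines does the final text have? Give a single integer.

Hunk 1: at line 1 remove [ppzvo,ktsfi] add [gqw,kiobo] -> 6 lines: crcd gqw kiobo bqja hpha dwj
Hunk 2: at line 1 remove [kiobo] add [yyz] -> 6 lines: crcd gqw yyz bqja hpha dwj
Hunk 3: at line 3 remove [bqja,hpha] add [pdim] -> 5 lines: crcd gqw yyz pdim dwj
Final line count: 5

Answer: 5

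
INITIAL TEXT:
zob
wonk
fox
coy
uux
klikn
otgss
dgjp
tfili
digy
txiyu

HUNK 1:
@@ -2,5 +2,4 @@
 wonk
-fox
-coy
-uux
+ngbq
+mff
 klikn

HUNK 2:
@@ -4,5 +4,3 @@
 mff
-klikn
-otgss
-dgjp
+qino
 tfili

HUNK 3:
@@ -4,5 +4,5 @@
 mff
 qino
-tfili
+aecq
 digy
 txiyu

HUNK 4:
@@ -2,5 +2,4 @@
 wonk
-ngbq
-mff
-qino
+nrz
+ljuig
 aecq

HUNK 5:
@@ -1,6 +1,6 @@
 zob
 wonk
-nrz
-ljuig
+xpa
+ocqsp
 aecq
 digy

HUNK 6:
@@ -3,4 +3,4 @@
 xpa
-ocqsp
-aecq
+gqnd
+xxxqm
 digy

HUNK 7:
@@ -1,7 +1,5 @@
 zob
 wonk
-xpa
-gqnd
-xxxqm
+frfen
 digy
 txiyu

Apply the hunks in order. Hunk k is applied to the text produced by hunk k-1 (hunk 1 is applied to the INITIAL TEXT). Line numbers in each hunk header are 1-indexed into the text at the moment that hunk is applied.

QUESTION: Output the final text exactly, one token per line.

Hunk 1: at line 2 remove [fox,coy,uux] add [ngbq,mff] -> 10 lines: zob wonk ngbq mff klikn otgss dgjp tfili digy txiyu
Hunk 2: at line 4 remove [klikn,otgss,dgjp] add [qino] -> 8 lines: zob wonk ngbq mff qino tfili digy txiyu
Hunk 3: at line 4 remove [tfili] add [aecq] -> 8 lines: zob wonk ngbq mff qino aecq digy txiyu
Hunk 4: at line 2 remove [ngbq,mff,qino] add [nrz,ljuig] -> 7 lines: zob wonk nrz ljuig aecq digy txiyu
Hunk 5: at line 1 remove [nrz,ljuig] add [xpa,ocqsp] -> 7 lines: zob wonk xpa ocqsp aecq digy txiyu
Hunk 6: at line 3 remove [ocqsp,aecq] add [gqnd,xxxqm] -> 7 lines: zob wonk xpa gqnd xxxqm digy txiyu
Hunk 7: at line 1 remove [xpa,gqnd,xxxqm] add [frfen] -> 5 lines: zob wonk frfen digy txiyu

Answer: zob
wonk
frfen
digy
txiyu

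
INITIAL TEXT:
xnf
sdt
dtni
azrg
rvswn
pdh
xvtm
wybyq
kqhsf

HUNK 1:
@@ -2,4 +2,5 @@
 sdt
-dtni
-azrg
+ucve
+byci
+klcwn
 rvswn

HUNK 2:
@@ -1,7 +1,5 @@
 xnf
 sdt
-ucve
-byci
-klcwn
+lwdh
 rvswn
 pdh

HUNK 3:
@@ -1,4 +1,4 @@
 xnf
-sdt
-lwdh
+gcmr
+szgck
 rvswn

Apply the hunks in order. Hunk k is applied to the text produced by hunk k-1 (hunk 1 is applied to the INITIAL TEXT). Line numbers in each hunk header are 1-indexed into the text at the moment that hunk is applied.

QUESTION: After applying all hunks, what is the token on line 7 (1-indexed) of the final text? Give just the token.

Hunk 1: at line 2 remove [dtni,azrg] add [ucve,byci,klcwn] -> 10 lines: xnf sdt ucve byci klcwn rvswn pdh xvtm wybyq kqhsf
Hunk 2: at line 1 remove [ucve,byci,klcwn] add [lwdh] -> 8 lines: xnf sdt lwdh rvswn pdh xvtm wybyq kqhsf
Hunk 3: at line 1 remove [sdt,lwdh] add [gcmr,szgck] -> 8 lines: xnf gcmr szgck rvswn pdh xvtm wybyq kqhsf
Final line 7: wybyq

Answer: wybyq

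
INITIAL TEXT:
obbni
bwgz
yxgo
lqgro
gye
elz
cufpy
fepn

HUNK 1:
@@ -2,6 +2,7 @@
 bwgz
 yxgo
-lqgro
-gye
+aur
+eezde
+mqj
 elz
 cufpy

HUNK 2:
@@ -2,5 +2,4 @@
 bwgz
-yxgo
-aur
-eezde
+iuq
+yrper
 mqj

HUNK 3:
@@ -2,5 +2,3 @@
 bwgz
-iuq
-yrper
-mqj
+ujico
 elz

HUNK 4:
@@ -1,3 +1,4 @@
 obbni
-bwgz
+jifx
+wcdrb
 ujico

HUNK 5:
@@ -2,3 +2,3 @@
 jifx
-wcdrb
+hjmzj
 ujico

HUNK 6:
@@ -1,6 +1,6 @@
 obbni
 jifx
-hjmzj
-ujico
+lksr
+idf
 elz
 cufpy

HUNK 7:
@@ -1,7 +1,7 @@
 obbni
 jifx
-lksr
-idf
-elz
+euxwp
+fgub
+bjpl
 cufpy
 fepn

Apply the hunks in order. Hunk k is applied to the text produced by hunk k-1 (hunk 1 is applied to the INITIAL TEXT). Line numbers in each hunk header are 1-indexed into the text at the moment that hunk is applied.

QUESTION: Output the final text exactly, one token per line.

Hunk 1: at line 2 remove [lqgro,gye] add [aur,eezde,mqj] -> 9 lines: obbni bwgz yxgo aur eezde mqj elz cufpy fepn
Hunk 2: at line 2 remove [yxgo,aur,eezde] add [iuq,yrper] -> 8 lines: obbni bwgz iuq yrper mqj elz cufpy fepn
Hunk 3: at line 2 remove [iuq,yrper,mqj] add [ujico] -> 6 lines: obbni bwgz ujico elz cufpy fepn
Hunk 4: at line 1 remove [bwgz] add [jifx,wcdrb] -> 7 lines: obbni jifx wcdrb ujico elz cufpy fepn
Hunk 5: at line 2 remove [wcdrb] add [hjmzj] -> 7 lines: obbni jifx hjmzj ujico elz cufpy fepn
Hunk 6: at line 1 remove [hjmzj,ujico] add [lksr,idf] -> 7 lines: obbni jifx lksr idf elz cufpy fepn
Hunk 7: at line 1 remove [lksr,idf,elz] add [euxwp,fgub,bjpl] -> 7 lines: obbni jifx euxwp fgub bjpl cufpy fepn

Answer: obbni
jifx
euxwp
fgub
bjpl
cufpy
fepn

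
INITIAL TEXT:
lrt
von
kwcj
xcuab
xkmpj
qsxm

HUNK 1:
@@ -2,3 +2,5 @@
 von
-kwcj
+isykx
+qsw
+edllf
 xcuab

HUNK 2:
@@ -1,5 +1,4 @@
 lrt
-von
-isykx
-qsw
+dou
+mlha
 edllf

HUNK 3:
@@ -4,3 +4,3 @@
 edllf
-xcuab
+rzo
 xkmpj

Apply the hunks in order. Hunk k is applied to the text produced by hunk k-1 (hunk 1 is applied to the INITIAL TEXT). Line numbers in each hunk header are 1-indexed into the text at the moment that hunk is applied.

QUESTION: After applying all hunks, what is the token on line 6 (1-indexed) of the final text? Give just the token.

Answer: xkmpj

Derivation:
Hunk 1: at line 2 remove [kwcj] add [isykx,qsw,edllf] -> 8 lines: lrt von isykx qsw edllf xcuab xkmpj qsxm
Hunk 2: at line 1 remove [von,isykx,qsw] add [dou,mlha] -> 7 lines: lrt dou mlha edllf xcuab xkmpj qsxm
Hunk 3: at line 4 remove [xcuab] add [rzo] -> 7 lines: lrt dou mlha edllf rzo xkmpj qsxm
Final line 6: xkmpj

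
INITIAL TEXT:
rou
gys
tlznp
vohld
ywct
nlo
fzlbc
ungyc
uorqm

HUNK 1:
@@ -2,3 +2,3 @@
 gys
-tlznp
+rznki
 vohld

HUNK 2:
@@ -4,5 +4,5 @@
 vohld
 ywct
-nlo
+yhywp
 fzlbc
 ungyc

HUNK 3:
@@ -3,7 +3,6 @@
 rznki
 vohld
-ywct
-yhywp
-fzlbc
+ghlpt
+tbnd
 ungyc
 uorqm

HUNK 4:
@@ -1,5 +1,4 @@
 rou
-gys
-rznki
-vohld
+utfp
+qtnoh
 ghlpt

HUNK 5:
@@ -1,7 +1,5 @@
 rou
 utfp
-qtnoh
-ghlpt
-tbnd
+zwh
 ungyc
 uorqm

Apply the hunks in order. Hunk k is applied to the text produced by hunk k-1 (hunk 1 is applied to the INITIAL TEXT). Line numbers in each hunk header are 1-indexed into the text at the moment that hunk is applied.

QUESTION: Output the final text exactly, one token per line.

Answer: rou
utfp
zwh
ungyc
uorqm

Derivation:
Hunk 1: at line 2 remove [tlznp] add [rznki] -> 9 lines: rou gys rznki vohld ywct nlo fzlbc ungyc uorqm
Hunk 2: at line 4 remove [nlo] add [yhywp] -> 9 lines: rou gys rznki vohld ywct yhywp fzlbc ungyc uorqm
Hunk 3: at line 3 remove [ywct,yhywp,fzlbc] add [ghlpt,tbnd] -> 8 lines: rou gys rznki vohld ghlpt tbnd ungyc uorqm
Hunk 4: at line 1 remove [gys,rznki,vohld] add [utfp,qtnoh] -> 7 lines: rou utfp qtnoh ghlpt tbnd ungyc uorqm
Hunk 5: at line 1 remove [qtnoh,ghlpt,tbnd] add [zwh] -> 5 lines: rou utfp zwh ungyc uorqm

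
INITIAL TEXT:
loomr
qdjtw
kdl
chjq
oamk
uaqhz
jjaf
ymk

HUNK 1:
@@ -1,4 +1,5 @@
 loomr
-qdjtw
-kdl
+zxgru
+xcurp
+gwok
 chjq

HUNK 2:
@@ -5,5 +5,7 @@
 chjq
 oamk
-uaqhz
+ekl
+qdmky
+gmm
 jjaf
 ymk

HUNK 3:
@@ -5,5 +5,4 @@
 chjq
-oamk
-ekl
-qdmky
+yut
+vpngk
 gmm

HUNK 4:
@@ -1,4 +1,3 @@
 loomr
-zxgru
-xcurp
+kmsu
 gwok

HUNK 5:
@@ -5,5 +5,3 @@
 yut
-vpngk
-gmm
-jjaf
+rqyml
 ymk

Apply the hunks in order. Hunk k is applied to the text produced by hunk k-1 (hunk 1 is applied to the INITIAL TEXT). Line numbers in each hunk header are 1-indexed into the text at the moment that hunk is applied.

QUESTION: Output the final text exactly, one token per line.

Answer: loomr
kmsu
gwok
chjq
yut
rqyml
ymk

Derivation:
Hunk 1: at line 1 remove [qdjtw,kdl] add [zxgru,xcurp,gwok] -> 9 lines: loomr zxgru xcurp gwok chjq oamk uaqhz jjaf ymk
Hunk 2: at line 5 remove [uaqhz] add [ekl,qdmky,gmm] -> 11 lines: loomr zxgru xcurp gwok chjq oamk ekl qdmky gmm jjaf ymk
Hunk 3: at line 5 remove [oamk,ekl,qdmky] add [yut,vpngk] -> 10 lines: loomr zxgru xcurp gwok chjq yut vpngk gmm jjaf ymk
Hunk 4: at line 1 remove [zxgru,xcurp] add [kmsu] -> 9 lines: loomr kmsu gwok chjq yut vpngk gmm jjaf ymk
Hunk 5: at line 5 remove [vpngk,gmm,jjaf] add [rqyml] -> 7 lines: loomr kmsu gwok chjq yut rqyml ymk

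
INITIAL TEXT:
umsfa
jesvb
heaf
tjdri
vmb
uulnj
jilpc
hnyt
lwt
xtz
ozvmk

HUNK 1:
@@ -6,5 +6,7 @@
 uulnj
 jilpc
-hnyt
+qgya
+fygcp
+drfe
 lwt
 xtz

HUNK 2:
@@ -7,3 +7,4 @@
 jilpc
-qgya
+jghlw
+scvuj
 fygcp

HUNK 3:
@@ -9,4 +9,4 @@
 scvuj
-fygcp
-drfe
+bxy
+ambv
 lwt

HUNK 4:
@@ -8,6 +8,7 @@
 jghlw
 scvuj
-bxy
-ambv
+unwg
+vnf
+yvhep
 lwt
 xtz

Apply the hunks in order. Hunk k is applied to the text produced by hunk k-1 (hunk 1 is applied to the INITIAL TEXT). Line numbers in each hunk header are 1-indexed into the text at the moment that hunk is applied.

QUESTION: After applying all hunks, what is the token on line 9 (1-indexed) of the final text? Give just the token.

Hunk 1: at line 6 remove [hnyt] add [qgya,fygcp,drfe] -> 13 lines: umsfa jesvb heaf tjdri vmb uulnj jilpc qgya fygcp drfe lwt xtz ozvmk
Hunk 2: at line 7 remove [qgya] add [jghlw,scvuj] -> 14 lines: umsfa jesvb heaf tjdri vmb uulnj jilpc jghlw scvuj fygcp drfe lwt xtz ozvmk
Hunk 3: at line 9 remove [fygcp,drfe] add [bxy,ambv] -> 14 lines: umsfa jesvb heaf tjdri vmb uulnj jilpc jghlw scvuj bxy ambv lwt xtz ozvmk
Hunk 4: at line 8 remove [bxy,ambv] add [unwg,vnf,yvhep] -> 15 lines: umsfa jesvb heaf tjdri vmb uulnj jilpc jghlw scvuj unwg vnf yvhep lwt xtz ozvmk
Final line 9: scvuj

Answer: scvuj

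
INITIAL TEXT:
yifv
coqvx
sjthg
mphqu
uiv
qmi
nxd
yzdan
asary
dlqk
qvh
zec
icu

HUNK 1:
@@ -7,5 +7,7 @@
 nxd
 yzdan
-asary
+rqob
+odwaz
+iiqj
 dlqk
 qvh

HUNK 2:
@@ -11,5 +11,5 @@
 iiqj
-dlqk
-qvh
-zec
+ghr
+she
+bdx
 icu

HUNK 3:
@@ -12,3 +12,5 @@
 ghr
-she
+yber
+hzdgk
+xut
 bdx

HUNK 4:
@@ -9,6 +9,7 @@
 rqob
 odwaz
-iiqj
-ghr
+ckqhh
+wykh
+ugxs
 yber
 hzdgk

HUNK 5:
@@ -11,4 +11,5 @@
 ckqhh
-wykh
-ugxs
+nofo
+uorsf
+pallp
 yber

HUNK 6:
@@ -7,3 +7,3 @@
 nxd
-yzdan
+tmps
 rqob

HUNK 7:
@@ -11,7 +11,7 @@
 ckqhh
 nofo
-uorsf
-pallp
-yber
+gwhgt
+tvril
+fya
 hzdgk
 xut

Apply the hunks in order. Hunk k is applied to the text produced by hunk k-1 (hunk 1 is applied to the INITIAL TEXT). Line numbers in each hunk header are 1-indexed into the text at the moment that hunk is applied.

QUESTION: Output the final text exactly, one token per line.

Hunk 1: at line 7 remove [asary] add [rqob,odwaz,iiqj] -> 15 lines: yifv coqvx sjthg mphqu uiv qmi nxd yzdan rqob odwaz iiqj dlqk qvh zec icu
Hunk 2: at line 11 remove [dlqk,qvh,zec] add [ghr,she,bdx] -> 15 lines: yifv coqvx sjthg mphqu uiv qmi nxd yzdan rqob odwaz iiqj ghr she bdx icu
Hunk 3: at line 12 remove [she] add [yber,hzdgk,xut] -> 17 lines: yifv coqvx sjthg mphqu uiv qmi nxd yzdan rqob odwaz iiqj ghr yber hzdgk xut bdx icu
Hunk 4: at line 9 remove [iiqj,ghr] add [ckqhh,wykh,ugxs] -> 18 lines: yifv coqvx sjthg mphqu uiv qmi nxd yzdan rqob odwaz ckqhh wykh ugxs yber hzdgk xut bdx icu
Hunk 5: at line 11 remove [wykh,ugxs] add [nofo,uorsf,pallp] -> 19 lines: yifv coqvx sjthg mphqu uiv qmi nxd yzdan rqob odwaz ckqhh nofo uorsf pallp yber hzdgk xut bdx icu
Hunk 6: at line 7 remove [yzdan] add [tmps] -> 19 lines: yifv coqvx sjthg mphqu uiv qmi nxd tmps rqob odwaz ckqhh nofo uorsf pallp yber hzdgk xut bdx icu
Hunk 7: at line 11 remove [uorsf,pallp,yber] add [gwhgt,tvril,fya] -> 19 lines: yifv coqvx sjthg mphqu uiv qmi nxd tmps rqob odwaz ckqhh nofo gwhgt tvril fya hzdgk xut bdx icu

Answer: yifv
coqvx
sjthg
mphqu
uiv
qmi
nxd
tmps
rqob
odwaz
ckqhh
nofo
gwhgt
tvril
fya
hzdgk
xut
bdx
icu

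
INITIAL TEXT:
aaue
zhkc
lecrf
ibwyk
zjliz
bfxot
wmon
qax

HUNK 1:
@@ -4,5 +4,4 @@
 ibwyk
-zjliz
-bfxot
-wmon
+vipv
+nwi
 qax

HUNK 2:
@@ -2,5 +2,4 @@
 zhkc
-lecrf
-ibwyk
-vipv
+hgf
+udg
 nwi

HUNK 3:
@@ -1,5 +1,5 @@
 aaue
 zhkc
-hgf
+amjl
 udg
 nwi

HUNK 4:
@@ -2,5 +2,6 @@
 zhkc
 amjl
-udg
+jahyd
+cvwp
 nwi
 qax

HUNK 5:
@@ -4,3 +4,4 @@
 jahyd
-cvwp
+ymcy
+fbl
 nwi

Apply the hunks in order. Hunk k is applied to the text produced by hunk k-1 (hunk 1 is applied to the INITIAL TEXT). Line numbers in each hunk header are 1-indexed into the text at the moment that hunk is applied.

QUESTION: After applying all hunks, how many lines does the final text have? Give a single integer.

Answer: 8

Derivation:
Hunk 1: at line 4 remove [zjliz,bfxot,wmon] add [vipv,nwi] -> 7 lines: aaue zhkc lecrf ibwyk vipv nwi qax
Hunk 2: at line 2 remove [lecrf,ibwyk,vipv] add [hgf,udg] -> 6 lines: aaue zhkc hgf udg nwi qax
Hunk 3: at line 1 remove [hgf] add [amjl] -> 6 lines: aaue zhkc amjl udg nwi qax
Hunk 4: at line 2 remove [udg] add [jahyd,cvwp] -> 7 lines: aaue zhkc amjl jahyd cvwp nwi qax
Hunk 5: at line 4 remove [cvwp] add [ymcy,fbl] -> 8 lines: aaue zhkc amjl jahyd ymcy fbl nwi qax
Final line count: 8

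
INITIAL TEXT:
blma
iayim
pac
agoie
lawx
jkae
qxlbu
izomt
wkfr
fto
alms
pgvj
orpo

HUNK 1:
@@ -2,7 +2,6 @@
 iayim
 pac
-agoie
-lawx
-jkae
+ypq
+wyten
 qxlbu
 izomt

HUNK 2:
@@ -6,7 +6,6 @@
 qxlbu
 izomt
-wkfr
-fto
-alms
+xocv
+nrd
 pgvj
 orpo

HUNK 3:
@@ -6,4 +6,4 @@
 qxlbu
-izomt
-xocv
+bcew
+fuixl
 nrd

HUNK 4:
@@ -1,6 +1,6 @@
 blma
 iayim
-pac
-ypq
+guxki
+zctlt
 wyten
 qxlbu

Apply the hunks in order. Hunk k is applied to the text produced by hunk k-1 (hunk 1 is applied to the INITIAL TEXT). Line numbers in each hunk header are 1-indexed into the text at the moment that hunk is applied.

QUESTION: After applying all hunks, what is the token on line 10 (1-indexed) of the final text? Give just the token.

Answer: pgvj

Derivation:
Hunk 1: at line 2 remove [agoie,lawx,jkae] add [ypq,wyten] -> 12 lines: blma iayim pac ypq wyten qxlbu izomt wkfr fto alms pgvj orpo
Hunk 2: at line 6 remove [wkfr,fto,alms] add [xocv,nrd] -> 11 lines: blma iayim pac ypq wyten qxlbu izomt xocv nrd pgvj orpo
Hunk 3: at line 6 remove [izomt,xocv] add [bcew,fuixl] -> 11 lines: blma iayim pac ypq wyten qxlbu bcew fuixl nrd pgvj orpo
Hunk 4: at line 1 remove [pac,ypq] add [guxki,zctlt] -> 11 lines: blma iayim guxki zctlt wyten qxlbu bcew fuixl nrd pgvj orpo
Final line 10: pgvj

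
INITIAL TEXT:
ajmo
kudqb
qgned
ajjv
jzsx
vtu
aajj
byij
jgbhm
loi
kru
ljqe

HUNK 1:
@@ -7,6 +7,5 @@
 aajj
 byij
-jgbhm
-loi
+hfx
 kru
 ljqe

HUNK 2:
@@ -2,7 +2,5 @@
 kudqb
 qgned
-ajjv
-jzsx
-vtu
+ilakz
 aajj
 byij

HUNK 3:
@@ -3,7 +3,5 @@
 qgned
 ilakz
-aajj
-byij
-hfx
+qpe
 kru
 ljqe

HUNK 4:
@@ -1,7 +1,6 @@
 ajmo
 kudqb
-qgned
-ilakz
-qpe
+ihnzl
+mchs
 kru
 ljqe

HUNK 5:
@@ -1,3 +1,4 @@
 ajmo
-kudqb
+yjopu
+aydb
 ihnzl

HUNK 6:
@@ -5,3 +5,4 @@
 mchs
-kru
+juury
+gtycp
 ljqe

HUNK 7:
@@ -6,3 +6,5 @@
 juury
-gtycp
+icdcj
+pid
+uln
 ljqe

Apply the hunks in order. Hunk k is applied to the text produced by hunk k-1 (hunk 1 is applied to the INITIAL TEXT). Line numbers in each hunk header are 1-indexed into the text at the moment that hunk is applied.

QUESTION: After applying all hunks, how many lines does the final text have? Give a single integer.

Hunk 1: at line 7 remove [jgbhm,loi] add [hfx] -> 11 lines: ajmo kudqb qgned ajjv jzsx vtu aajj byij hfx kru ljqe
Hunk 2: at line 2 remove [ajjv,jzsx,vtu] add [ilakz] -> 9 lines: ajmo kudqb qgned ilakz aajj byij hfx kru ljqe
Hunk 3: at line 3 remove [aajj,byij,hfx] add [qpe] -> 7 lines: ajmo kudqb qgned ilakz qpe kru ljqe
Hunk 4: at line 1 remove [qgned,ilakz,qpe] add [ihnzl,mchs] -> 6 lines: ajmo kudqb ihnzl mchs kru ljqe
Hunk 5: at line 1 remove [kudqb] add [yjopu,aydb] -> 7 lines: ajmo yjopu aydb ihnzl mchs kru ljqe
Hunk 6: at line 5 remove [kru] add [juury,gtycp] -> 8 lines: ajmo yjopu aydb ihnzl mchs juury gtycp ljqe
Hunk 7: at line 6 remove [gtycp] add [icdcj,pid,uln] -> 10 lines: ajmo yjopu aydb ihnzl mchs juury icdcj pid uln ljqe
Final line count: 10

Answer: 10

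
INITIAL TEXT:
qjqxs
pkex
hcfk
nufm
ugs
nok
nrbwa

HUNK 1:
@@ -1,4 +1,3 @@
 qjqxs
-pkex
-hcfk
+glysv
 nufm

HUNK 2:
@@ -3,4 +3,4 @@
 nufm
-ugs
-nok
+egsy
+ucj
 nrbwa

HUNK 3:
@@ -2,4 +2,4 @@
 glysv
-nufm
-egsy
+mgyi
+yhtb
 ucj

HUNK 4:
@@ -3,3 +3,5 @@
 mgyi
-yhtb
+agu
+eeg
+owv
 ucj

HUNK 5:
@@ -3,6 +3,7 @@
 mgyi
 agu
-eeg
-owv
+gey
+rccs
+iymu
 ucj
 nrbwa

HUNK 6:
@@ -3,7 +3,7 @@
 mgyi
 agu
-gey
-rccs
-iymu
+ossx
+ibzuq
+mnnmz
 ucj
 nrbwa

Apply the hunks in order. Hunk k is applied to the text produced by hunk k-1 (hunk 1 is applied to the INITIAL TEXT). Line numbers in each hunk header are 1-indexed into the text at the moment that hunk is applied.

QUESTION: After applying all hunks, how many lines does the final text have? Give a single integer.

Hunk 1: at line 1 remove [pkex,hcfk] add [glysv] -> 6 lines: qjqxs glysv nufm ugs nok nrbwa
Hunk 2: at line 3 remove [ugs,nok] add [egsy,ucj] -> 6 lines: qjqxs glysv nufm egsy ucj nrbwa
Hunk 3: at line 2 remove [nufm,egsy] add [mgyi,yhtb] -> 6 lines: qjqxs glysv mgyi yhtb ucj nrbwa
Hunk 4: at line 3 remove [yhtb] add [agu,eeg,owv] -> 8 lines: qjqxs glysv mgyi agu eeg owv ucj nrbwa
Hunk 5: at line 3 remove [eeg,owv] add [gey,rccs,iymu] -> 9 lines: qjqxs glysv mgyi agu gey rccs iymu ucj nrbwa
Hunk 6: at line 3 remove [gey,rccs,iymu] add [ossx,ibzuq,mnnmz] -> 9 lines: qjqxs glysv mgyi agu ossx ibzuq mnnmz ucj nrbwa
Final line count: 9

Answer: 9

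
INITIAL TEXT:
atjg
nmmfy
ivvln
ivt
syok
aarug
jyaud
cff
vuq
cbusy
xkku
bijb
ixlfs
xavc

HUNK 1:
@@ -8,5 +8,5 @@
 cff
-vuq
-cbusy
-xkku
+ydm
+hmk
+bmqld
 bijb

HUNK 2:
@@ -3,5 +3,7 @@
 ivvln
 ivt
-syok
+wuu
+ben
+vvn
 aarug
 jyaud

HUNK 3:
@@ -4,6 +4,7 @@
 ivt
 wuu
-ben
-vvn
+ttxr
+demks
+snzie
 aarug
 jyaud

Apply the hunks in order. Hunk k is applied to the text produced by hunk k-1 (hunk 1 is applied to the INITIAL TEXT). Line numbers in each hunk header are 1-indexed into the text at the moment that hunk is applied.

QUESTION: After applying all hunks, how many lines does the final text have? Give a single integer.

Hunk 1: at line 8 remove [vuq,cbusy,xkku] add [ydm,hmk,bmqld] -> 14 lines: atjg nmmfy ivvln ivt syok aarug jyaud cff ydm hmk bmqld bijb ixlfs xavc
Hunk 2: at line 3 remove [syok] add [wuu,ben,vvn] -> 16 lines: atjg nmmfy ivvln ivt wuu ben vvn aarug jyaud cff ydm hmk bmqld bijb ixlfs xavc
Hunk 3: at line 4 remove [ben,vvn] add [ttxr,demks,snzie] -> 17 lines: atjg nmmfy ivvln ivt wuu ttxr demks snzie aarug jyaud cff ydm hmk bmqld bijb ixlfs xavc
Final line count: 17

Answer: 17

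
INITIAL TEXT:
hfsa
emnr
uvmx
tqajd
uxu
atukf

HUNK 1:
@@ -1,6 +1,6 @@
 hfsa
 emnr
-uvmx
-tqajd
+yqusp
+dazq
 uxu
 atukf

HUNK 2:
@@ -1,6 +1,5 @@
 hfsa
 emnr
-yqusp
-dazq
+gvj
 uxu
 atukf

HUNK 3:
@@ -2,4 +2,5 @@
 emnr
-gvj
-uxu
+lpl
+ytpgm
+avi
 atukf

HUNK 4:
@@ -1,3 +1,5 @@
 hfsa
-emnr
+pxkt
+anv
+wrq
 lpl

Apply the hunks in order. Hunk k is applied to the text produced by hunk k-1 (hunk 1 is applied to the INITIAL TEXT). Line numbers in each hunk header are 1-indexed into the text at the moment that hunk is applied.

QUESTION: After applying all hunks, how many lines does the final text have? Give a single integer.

Hunk 1: at line 1 remove [uvmx,tqajd] add [yqusp,dazq] -> 6 lines: hfsa emnr yqusp dazq uxu atukf
Hunk 2: at line 1 remove [yqusp,dazq] add [gvj] -> 5 lines: hfsa emnr gvj uxu atukf
Hunk 3: at line 2 remove [gvj,uxu] add [lpl,ytpgm,avi] -> 6 lines: hfsa emnr lpl ytpgm avi atukf
Hunk 4: at line 1 remove [emnr] add [pxkt,anv,wrq] -> 8 lines: hfsa pxkt anv wrq lpl ytpgm avi atukf
Final line count: 8

Answer: 8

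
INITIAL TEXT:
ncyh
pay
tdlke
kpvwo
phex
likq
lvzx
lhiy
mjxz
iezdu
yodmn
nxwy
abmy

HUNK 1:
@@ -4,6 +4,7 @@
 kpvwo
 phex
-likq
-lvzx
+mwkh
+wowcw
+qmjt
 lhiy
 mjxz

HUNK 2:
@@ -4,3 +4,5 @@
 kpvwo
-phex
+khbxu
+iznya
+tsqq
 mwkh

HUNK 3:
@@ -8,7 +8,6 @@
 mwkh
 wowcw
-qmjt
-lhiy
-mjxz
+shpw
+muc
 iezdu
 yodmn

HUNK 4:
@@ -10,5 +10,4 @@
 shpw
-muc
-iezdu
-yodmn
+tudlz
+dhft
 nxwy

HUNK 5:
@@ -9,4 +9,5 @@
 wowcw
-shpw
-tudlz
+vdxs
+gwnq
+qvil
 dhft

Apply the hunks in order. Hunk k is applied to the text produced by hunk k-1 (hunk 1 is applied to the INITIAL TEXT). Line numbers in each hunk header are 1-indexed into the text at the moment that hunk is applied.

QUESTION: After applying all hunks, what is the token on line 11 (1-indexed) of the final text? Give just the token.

Hunk 1: at line 4 remove [likq,lvzx] add [mwkh,wowcw,qmjt] -> 14 lines: ncyh pay tdlke kpvwo phex mwkh wowcw qmjt lhiy mjxz iezdu yodmn nxwy abmy
Hunk 2: at line 4 remove [phex] add [khbxu,iznya,tsqq] -> 16 lines: ncyh pay tdlke kpvwo khbxu iznya tsqq mwkh wowcw qmjt lhiy mjxz iezdu yodmn nxwy abmy
Hunk 3: at line 8 remove [qmjt,lhiy,mjxz] add [shpw,muc] -> 15 lines: ncyh pay tdlke kpvwo khbxu iznya tsqq mwkh wowcw shpw muc iezdu yodmn nxwy abmy
Hunk 4: at line 10 remove [muc,iezdu,yodmn] add [tudlz,dhft] -> 14 lines: ncyh pay tdlke kpvwo khbxu iznya tsqq mwkh wowcw shpw tudlz dhft nxwy abmy
Hunk 5: at line 9 remove [shpw,tudlz] add [vdxs,gwnq,qvil] -> 15 lines: ncyh pay tdlke kpvwo khbxu iznya tsqq mwkh wowcw vdxs gwnq qvil dhft nxwy abmy
Final line 11: gwnq

Answer: gwnq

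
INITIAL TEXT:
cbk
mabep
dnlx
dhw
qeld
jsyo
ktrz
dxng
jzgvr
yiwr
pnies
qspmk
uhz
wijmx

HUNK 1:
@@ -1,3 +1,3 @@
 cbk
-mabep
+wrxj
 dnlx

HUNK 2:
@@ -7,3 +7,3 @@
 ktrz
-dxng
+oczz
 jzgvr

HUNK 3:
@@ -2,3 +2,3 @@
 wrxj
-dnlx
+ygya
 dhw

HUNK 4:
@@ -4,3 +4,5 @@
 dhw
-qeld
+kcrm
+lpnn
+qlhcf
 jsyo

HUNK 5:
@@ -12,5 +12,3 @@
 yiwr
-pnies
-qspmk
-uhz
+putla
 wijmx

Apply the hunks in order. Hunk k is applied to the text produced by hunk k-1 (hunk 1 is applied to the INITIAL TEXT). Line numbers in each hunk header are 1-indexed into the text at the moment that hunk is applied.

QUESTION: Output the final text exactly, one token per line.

Answer: cbk
wrxj
ygya
dhw
kcrm
lpnn
qlhcf
jsyo
ktrz
oczz
jzgvr
yiwr
putla
wijmx

Derivation:
Hunk 1: at line 1 remove [mabep] add [wrxj] -> 14 lines: cbk wrxj dnlx dhw qeld jsyo ktrz dxng jzgvr yiwr pnies qspmk uhz wijmx
Hunk 2: at line 7 remove [dxng] add [oczz] -> 14 lines: cbk wrxj dnlx dhw qeld jsyo ktrz oczz jzgvr yiwr pnies qspmk uhz wijmx
Hunk 3: at line 2 remove [dnlx] add [ygya] -> 14 lines: cbk wrxj ygya dhw qeld jsyo ktrz oczz jzgvr yiwr pnies qspmk uhz wijmx
Hunk 4: at line 4 remove [qeld] add [kcrm,lpnn,qlhcf] -> 16 lines: cbk wrxj ygya dhw kcrm lpnn qlhcf jsyo ktrz oczz jzgvr yiwr pnies qspmk uhz wijmx
Hunk 5: at line 12 remove [pnies,qspmk,uhz] add [putla] -> 14 lines: cbk wrxj ygya dhw kcrm lpnn qlhcf jsyo ktrz oczz jzgvr yiwr putla wijmx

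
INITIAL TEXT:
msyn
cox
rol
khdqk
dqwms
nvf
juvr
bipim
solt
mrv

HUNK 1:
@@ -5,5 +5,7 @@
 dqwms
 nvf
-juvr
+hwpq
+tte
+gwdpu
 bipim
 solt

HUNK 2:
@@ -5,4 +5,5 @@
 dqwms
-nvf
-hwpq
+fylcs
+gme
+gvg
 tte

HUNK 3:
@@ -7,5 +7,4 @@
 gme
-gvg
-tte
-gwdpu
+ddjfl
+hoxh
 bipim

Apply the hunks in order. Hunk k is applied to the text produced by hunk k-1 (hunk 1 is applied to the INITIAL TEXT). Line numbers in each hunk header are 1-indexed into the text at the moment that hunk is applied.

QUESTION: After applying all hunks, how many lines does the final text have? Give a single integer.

Hunk 1: at line 5 remove [juvr] add [hwpq,tte,gwdpu] -> 12 lines: msyn cox rol khdqk dqwms nvf hwpq tte gwdpu bipim solt mrv
Hunk 2: at line 5 remove [nvf,hwpq] add [fylcs,gme,gvg] -> 13 lines: msyn cox rol khdqk dqwms fylcs gme gvg tte gwdpu bipim solt mrv
Hunk 3: at line 7 remove [gvg,tte,gwdpu] add [ddjfl,hoxh] -> 12 lines: msyn cox rol khdqk dqwms fylcs gme ddjfl hoxh bipim solt mrv
Final line count: 12

Answer: 12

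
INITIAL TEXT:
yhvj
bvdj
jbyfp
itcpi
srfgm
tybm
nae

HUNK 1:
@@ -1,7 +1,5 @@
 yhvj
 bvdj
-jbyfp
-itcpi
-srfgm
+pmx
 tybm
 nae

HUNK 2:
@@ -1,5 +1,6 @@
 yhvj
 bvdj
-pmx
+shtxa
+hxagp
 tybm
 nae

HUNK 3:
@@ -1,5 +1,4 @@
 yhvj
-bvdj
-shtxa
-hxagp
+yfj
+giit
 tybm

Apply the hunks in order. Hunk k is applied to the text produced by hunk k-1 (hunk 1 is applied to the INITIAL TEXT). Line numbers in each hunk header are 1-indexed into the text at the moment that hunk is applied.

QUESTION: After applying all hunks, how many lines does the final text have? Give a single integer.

Hunk 1: at line 1 remove [jbyfp,itcpi,srfgm] add [pmx] -> 5 lines: yhvj bvdj pmx tybm nae
Hunk 2: at line 1 remove [pmx] add [shtxa,hxagp] -> 6 lines: yhvj bvdj shtxa hxagp tybm nae
Hunk 3: at line 1 remove [bvdj,shtxa,hxagp] add [yfj,giit] -> 5 lines: yhvj yfj giit tybm nae
Final line count: 5

Answer: 5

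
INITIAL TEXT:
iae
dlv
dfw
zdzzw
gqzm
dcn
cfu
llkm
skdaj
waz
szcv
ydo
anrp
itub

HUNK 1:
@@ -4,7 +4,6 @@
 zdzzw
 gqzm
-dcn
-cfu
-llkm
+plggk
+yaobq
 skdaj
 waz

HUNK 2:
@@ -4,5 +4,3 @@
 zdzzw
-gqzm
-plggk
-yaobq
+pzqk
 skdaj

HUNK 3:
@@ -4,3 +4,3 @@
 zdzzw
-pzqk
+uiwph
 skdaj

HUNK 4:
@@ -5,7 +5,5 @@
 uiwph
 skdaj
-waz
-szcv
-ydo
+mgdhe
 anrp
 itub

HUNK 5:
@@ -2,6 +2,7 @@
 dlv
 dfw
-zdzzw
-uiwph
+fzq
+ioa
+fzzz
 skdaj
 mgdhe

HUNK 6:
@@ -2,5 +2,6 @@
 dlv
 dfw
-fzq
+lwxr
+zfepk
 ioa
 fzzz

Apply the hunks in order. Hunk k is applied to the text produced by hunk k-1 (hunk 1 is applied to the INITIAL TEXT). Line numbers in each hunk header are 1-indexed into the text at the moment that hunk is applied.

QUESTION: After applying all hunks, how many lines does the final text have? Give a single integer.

Hunk 1: at line 4 remove [dcn,cfu,llkm] add [plggk,yaobq] -> 13 lines: iae dlv dfw zdzzw gqzm plggk yaobq skdaj waz szcv ydo anrp itub
Hunk 2: at line 4 remove [gqzm,plggk,yaobq] add [pzqk] -> 11 lines: iae dlv dfw zdzzw pzqk skdaj waz szcv ydo anrp itub
Hunk 3: at line 4 remove [pzqk] add [uiwph] -> 11 lines: iae dlv dfw zdzzw uiwph skdaj waz szcv ydo anrp itub
Hunk 4: at line 5 remove [waz,szcv,ydo] add [mgdhe] -> 9 lines: iae dlv dfw zdzzw uiwph skdaj mgdhe anrp itub
Hunk 5: at line 2 remove [zdzzw,uiwph] add [fzq,ioa,fzzz] -> 10 lines: iae dlv dfw fzq ioa fzzz skdaj mgdhe anrp itub
Hunk 6: at line 2 remove [fzq] add [lwxr,zfepk] -> 11 lines: iae dlv dfw lwxr zfepk ioa fzzz skdaj mgdhe anrp itub
Final line count: 11

Answer: 11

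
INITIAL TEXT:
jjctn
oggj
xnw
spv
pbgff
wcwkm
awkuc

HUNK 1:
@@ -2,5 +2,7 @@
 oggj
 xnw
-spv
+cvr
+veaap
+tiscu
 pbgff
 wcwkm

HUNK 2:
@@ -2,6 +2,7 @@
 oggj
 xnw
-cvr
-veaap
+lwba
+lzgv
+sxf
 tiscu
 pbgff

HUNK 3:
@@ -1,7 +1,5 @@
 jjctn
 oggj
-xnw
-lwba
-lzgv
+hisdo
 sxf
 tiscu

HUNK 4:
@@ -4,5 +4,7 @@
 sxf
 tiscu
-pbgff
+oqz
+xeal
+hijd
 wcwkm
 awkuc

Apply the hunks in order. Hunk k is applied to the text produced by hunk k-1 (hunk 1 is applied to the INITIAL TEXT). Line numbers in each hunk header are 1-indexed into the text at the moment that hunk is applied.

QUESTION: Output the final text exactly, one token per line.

Answer: jjctn
oggj
hisdo
sxf
tiscu
oqz
xeal
hijd
wcwkm
awkuc

Derivation:
Hunk 1: at line 2 remove [spv] add [cvr,veaap,tiscu] -> 9 lines: jjctn oggj xnw cvr veaap tiscu pbgff wcwkm awkuc
Hunk 2: at line 2 remove [cvr,veaap] add [lwba,lzgv,sxf] -> 10 lines: jjctn oggj xnw lwba lzgv sxf tiscu pbgff wcwkm awkuc
Hunk 3: at line 1 remove [xnw,lwba,lzgv] add [hisdo] -> 8 lines: jjctn oggj hisdo sxf tiscu pbgff wcwkm awkuc
Hunk 4: at line 4 remove [pbgff] add [oqz,xeal,hijd] -> 10 lines: jjctn oggj hisdo sxf tiscu oqz xeal hijd wcwkm awkuc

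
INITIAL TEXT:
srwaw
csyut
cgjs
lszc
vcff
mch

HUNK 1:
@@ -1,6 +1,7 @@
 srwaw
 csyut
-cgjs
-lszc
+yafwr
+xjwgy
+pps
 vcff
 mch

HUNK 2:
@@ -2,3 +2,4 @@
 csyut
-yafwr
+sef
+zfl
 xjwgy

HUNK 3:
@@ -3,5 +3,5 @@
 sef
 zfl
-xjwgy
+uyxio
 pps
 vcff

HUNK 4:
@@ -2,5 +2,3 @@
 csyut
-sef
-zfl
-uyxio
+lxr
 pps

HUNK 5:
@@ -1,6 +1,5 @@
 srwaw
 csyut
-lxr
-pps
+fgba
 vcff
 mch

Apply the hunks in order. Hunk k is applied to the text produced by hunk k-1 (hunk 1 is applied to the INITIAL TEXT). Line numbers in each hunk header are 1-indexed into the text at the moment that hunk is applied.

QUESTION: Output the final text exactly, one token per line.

Answer: srwaw
csyut
fgba
vcff
mch

Derivation:
Hunk 1: at line 1 remove [cgjs,lszc] add [yafwr,xjwgy,pps] -> 7 lines: srwaw csyut yafwr xjwgy pps vcff mch
Hunk 2: at line 2 remove [yafwr] add [sef,zfl] -> 8 lines: srwaw csyut sef zfl xjwgy pps vcff mch
Hunk 3: at line 3 remove [xjwgy] add [uyxio] -> 8 lines: srwaw csyut sef zfl uyxio pps vcff mch
Hunk 4: at line 2 remove [sef,zfl,uyxio] add [lxr] -> 6 lines: srwaw csyut lxr pps vcff mch
Hunk 5: at line 1 remove [lxr,pps] add [fgba] -> 5 lines: srwaw csyut fgba vcff mch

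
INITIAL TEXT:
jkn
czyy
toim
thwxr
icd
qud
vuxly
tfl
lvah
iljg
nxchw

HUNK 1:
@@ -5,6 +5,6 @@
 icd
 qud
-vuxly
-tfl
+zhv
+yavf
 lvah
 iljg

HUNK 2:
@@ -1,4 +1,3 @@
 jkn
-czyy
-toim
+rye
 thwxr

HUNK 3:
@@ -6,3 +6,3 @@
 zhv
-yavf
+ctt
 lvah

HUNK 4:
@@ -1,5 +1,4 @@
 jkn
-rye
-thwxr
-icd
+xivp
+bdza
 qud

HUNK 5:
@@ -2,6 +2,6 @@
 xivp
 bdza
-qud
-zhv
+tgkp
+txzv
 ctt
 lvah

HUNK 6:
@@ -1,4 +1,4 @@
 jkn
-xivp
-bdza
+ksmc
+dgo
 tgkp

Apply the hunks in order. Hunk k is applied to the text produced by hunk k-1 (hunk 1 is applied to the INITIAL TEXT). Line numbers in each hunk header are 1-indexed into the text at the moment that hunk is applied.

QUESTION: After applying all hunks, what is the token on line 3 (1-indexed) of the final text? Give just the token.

Hunk 1: at line 5 remove [vuxly,tfl] add [zhv,yavf] -> 11 lines: jkn czyy toim thwxr icd qud zhv yavf lvah iljg nxchw
Hunk 2: at line 1 remove [czyy,toim] add [rye] -> 10 lines: jkn rye thwxr icd qud zhv yavf lvah iljg nxchw
Hunk 3: at line 6 remove [yavf] add [ctt] -> 10 lines: jkn rye thwxr icd qud zhv ctt lvah iljg nxchw
Hunk 4: at line 1 remove [rye,thwxr,icd] add [xivp,bdza] -> 9 lines: jkn xivp bdza qud zhv ctt lvah iljg nxchw
Hunk 5: at line 2 remove [qud,zhv] add [tgkp,txzv] -> 9 lines: jkn xivp bdza tgkp txzv ctt lvah iljg nxchw
Hunk 6: at line 1 remove [xivp,bdza] add [ksmc,dgo] -> 9 lines: jkn ksmc dgo tgkp txzv ctt lvah iljg nxchw
Final line 3: dgo

Answer: dgo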